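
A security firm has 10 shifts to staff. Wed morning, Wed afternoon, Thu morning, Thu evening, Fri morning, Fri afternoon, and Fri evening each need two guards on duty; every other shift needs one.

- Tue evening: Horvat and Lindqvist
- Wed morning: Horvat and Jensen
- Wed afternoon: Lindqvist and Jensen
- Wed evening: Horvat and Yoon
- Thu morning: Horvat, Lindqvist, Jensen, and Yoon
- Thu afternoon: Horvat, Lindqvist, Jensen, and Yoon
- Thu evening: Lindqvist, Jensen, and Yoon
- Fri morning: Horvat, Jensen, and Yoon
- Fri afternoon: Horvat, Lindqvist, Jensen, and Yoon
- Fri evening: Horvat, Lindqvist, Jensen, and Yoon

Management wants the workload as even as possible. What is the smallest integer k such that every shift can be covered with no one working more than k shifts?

With 4 guards and 17 worker-slots to fill, someone must work at least ⌈17/4⌉ = 5 shifts, so k ≥ 5.
k = 5 works: Tue evening→Horvat, Wed morning→Horvat+Jensen, Wed afternoon→Lindqvist+Jensen, Wed evening→Horvat, Thu morning→Lindqvist+Jensen, Thu afternoon→Horvat, Thu evening→Lindqvist+Jensen, Fri morning→Horvat+Jensen, Fri afternoon→Lindqvist+Yoon, Fri evening→Lindqvist+Yoon.
Loads: Horvat 5, Lindqvist 5, Jensen 5, Yoon 2 — all ≤ 5.

5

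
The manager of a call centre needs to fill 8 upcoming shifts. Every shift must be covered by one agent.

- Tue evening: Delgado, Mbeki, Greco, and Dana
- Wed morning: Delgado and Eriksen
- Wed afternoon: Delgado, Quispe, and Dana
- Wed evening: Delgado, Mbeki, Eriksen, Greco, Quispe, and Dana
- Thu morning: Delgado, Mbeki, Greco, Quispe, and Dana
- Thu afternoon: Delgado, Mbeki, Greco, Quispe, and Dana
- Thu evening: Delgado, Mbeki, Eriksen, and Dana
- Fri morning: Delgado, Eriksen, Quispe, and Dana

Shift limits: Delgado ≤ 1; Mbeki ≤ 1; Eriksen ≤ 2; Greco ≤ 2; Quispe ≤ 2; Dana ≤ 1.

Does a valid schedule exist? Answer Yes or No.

Yes

One valid schedule: Tue evening→Mbeki, Wed morning→Delgado, Wed afternoon→Quispe, Wed evening→Quispe, Thu morning→Greco, Thu afternoon→Greco, Thu evening→Eriksen, Fri morning→Eriksen.
Loads: Delgado 1/1, Mbeki 1/1, Eriksen 2/2, Greco 2/2, Quispe 2/2, Dana 0/1 — all within limits.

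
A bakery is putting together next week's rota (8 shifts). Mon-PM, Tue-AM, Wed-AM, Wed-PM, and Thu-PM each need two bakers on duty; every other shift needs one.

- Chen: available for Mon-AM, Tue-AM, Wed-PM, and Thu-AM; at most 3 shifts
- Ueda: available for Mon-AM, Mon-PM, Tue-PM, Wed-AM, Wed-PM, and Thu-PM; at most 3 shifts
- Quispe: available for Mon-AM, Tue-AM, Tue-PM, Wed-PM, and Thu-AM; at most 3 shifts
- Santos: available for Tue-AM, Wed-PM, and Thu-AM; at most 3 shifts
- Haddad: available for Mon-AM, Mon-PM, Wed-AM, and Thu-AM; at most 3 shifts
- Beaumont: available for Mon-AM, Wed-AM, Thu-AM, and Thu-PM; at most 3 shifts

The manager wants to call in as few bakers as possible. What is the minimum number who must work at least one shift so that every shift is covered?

13 slots to fill and no one can take more than 3, so at least ⌈13/3⌉ = 5 bakers are needed.
Chen, Ueda, Quispe, Haddad, and Beaumont alone can cover everything: Mon-AM→Quispe, Mon-PM→Ueda+Haddad, Tue-AM→Chen+Quispe, Tue-PM→Ueda, Wed-AM→Haddad+Beaumont, Wed-PM→Chen+Quispe, Thu-AM→Chen, Thu-PM→Ueda+Beaumont.

5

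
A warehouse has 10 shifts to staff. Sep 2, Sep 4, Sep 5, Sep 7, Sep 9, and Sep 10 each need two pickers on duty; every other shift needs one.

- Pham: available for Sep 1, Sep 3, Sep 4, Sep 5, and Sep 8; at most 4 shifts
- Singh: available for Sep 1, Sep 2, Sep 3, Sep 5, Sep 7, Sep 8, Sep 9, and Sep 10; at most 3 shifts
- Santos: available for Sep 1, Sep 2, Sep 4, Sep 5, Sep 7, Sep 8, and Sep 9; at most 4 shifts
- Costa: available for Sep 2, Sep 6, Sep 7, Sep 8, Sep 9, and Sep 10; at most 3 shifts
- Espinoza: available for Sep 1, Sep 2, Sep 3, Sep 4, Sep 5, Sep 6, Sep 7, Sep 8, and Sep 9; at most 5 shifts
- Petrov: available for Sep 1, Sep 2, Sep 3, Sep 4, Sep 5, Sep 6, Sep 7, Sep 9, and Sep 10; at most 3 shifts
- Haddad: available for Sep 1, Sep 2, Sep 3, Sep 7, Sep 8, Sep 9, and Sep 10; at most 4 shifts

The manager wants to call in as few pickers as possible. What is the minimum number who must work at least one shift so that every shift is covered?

16 slots to fill and no one can take more than 5, so at least ⌈16/5⌉ = 4 pickers are needed.
Pham, Singh, Espinoza, and Haddad alone can cover everything: Sep 1→Pham, Sep 2→Singh+Espinoza, Sep 3→Pham, Sep 4→Pham+Espinoza, Sep 5→Pham+Singh, Sep 6→Espinoza, Sep 7→Espinoza+Haddad, Sep 8→Haddad, Sep 9→Espinoza+Haddad, Sep 10→Singh+Haddad.

4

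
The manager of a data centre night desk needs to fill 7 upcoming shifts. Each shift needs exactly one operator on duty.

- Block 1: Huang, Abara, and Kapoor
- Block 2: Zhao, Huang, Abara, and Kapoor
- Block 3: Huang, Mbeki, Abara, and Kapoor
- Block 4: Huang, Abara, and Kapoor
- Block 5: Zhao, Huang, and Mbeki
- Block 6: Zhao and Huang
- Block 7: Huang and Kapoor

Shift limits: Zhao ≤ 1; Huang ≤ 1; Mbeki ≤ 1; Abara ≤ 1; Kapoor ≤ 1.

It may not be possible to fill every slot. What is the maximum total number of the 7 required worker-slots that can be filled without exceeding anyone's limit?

Total capacity across all operators is 1+1+1+1+1 = 5, and 7 slots are needed, so at most 5 can be filled.
An assignment achieving 5: Block 1→Abara, Block 4→Kapoor, Block 5→Mbeki, Block 6→Zhao, Block 7→Huang.
Loads: Zhao 1/1, Huang 1/1, Mbeki 1/1, Abara 1/1, Kapoor 1/1.

5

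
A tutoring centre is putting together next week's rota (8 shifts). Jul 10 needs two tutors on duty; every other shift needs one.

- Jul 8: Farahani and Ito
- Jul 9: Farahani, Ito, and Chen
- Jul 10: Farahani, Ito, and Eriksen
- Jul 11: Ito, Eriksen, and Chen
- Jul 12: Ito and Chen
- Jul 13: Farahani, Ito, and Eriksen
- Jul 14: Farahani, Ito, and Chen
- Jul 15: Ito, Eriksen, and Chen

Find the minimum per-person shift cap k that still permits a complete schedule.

With 4 tutors and 9 worker-slots to fill, someone must work at least ⌈9/4⌉ = 3 shifts, so k ≥ 3.
k = 3 works: Jul 8→Farahani, Jul 9→Farahani, Jul 10→Farahani+Ito, Jul 11→Ito, Jul 12→Ito, Jul 13→Eriksen, Jul 14→Chen, Jul 15→Eriksen.
Loads: Farahani 3, Ito 3, Eriksen 2, Chen 1 — all ≤ 3.

3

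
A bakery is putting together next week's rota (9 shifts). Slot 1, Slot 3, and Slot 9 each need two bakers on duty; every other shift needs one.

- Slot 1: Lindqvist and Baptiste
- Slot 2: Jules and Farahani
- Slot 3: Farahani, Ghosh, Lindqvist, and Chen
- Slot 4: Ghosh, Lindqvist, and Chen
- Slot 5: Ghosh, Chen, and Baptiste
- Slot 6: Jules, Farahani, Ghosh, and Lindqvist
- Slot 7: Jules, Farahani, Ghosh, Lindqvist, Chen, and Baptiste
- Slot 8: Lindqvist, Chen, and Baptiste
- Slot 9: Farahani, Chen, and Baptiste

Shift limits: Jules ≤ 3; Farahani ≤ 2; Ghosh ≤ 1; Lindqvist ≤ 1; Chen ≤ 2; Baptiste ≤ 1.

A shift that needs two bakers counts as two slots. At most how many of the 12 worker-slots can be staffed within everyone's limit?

10

Total capacity across all bakers is 3+2+1+1+2+1 = 10, and 12 slots are needed, so at most 10 can be filled.
An assignment achieving 10: Slot 1→Lindqvist+Baptiste, Slot 2→Jules, Slot 3→Farahani, Slot 4→Ghosh, Slot 5→Chen, Slot 6→Jules, Slot 7→Jules, Slot 8→Chen, Slot 9→Farahani.
Loads: Jules 3/3, Farahani 2/2, Ghosh 1/1, Lindqvist 1/1, Chen 2/2, Baptiste 1/1.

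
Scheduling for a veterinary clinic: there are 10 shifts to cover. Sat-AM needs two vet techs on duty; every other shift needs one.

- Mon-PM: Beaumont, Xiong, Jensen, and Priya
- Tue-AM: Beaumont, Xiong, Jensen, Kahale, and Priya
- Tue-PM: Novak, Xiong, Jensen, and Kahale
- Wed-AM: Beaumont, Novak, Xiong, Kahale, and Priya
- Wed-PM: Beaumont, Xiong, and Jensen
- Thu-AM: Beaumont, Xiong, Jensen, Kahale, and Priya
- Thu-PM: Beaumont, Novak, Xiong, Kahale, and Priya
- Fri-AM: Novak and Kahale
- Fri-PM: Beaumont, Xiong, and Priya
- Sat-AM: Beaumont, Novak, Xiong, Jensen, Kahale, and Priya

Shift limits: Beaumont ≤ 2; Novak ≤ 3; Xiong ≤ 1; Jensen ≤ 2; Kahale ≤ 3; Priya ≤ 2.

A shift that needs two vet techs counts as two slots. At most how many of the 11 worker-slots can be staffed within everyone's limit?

11

Total capacity across all vet techs is 2+3+1+2+3+2 = 13, and 11 slots are needed, so at most 11 can be filled.
An assignment achieving 11: Mon-PM→Xiong, Tue-AM→Jensen, Tue-PM→Novak, Wed-AM→Novak, Wed-PM→Beaumont, Thu-AM→Jensen, Thu-PM→Kahale, Fri-AM→Novak, Fri-PM→Beaumont, Sat-AM→Kahale+Priya.
Loads: Beaumont 2/2, Novak 3/3, Xiong 1/1, Jensen 2/2, Kahale 2/3, Priya 1/2.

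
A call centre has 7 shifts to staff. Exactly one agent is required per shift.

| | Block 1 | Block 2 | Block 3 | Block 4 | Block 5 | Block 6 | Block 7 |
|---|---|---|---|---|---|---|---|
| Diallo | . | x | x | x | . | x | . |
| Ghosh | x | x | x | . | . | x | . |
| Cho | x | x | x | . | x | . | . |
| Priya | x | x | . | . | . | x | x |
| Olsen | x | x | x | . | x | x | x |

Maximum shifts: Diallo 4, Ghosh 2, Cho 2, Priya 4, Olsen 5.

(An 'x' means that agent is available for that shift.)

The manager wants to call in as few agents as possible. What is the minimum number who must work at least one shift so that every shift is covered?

7 slots to fill and no one can take more than 5, so at least ⌈7/5⌉ = 2 agents are needed.
Diallo and Olsen alone can cover everything: Block 1→Olsen, Block 2→Diallo, Block 3→Diallo, Block 4→Diallo, Block 5→Olsen, Block 6→Diallo, Block 7→Olsen.

2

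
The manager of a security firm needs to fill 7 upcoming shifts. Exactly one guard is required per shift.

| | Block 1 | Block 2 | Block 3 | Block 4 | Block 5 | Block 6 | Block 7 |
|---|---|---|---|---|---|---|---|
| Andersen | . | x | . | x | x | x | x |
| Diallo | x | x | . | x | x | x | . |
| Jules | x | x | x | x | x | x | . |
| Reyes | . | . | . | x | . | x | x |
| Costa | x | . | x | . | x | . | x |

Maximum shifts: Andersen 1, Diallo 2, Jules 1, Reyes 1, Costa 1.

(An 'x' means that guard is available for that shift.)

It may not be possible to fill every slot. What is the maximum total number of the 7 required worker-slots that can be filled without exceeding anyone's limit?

Total capacity across all guards is 1+2+1+1+1 = 6, and 7 slots are needed, so at most 6 can be filled.
An assignment achieving 6: Block 1→Diallo, Block 2→Andersen, Block 3→Jules, Block 4→Diallo, Block 5→Costa, Block 7→Reyes.
Loads: Andersen 1/1, Diallo 2/2, Jules 1/1, Reyes 1/1, Costa 1/1.

6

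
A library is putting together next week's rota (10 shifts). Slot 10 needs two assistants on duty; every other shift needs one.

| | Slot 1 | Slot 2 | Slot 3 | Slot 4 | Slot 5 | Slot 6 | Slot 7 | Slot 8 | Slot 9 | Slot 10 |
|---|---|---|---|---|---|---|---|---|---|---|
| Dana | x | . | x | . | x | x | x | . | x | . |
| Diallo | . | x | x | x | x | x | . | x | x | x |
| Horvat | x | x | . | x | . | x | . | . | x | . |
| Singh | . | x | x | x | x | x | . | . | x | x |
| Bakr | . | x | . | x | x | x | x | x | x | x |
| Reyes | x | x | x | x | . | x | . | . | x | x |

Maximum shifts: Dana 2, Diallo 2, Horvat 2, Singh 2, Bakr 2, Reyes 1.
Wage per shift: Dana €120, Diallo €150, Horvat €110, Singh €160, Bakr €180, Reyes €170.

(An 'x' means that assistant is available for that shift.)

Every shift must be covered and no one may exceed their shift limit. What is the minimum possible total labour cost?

Picking the cheapest available assistant for each shift independently would cost €1370, but that ignores the shift limits.
An optimal schedule: Slot 1→Dana, Slot 2→Horvat, Slot 3→Diallo, Slot 4→Horvat, Slot 5→Singh, Slot 6→Singh, Slot 7→Dana, Slot 8→Diallo, Slot 9→Bakr, Slot 10→Bakr+Reyes.
Total: 120 + 110 + 150 + 110 + 160 + 160 + 120 + 150 + 180 + 180 + 170 = €1610.

€1610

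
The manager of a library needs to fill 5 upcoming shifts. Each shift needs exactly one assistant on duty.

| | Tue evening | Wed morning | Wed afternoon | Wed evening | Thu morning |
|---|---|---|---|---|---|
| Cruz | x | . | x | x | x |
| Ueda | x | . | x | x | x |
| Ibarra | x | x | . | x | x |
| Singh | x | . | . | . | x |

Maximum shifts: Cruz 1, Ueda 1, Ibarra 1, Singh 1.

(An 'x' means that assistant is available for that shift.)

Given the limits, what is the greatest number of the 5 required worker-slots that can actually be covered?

Total capacity across all assistants is 1+1+1+1 = 4, and 5 slots are needed, so at most 4 can be filled.
An assignment achieving 4: Tue evening→Singh, Wed morning→Ibarra, Wed afternoon→Cruz, Wed evening→Ueda.
Loads: Cruz 1/1, Ueda 1/1, Ibarra 1/1, Singh 1/1.

4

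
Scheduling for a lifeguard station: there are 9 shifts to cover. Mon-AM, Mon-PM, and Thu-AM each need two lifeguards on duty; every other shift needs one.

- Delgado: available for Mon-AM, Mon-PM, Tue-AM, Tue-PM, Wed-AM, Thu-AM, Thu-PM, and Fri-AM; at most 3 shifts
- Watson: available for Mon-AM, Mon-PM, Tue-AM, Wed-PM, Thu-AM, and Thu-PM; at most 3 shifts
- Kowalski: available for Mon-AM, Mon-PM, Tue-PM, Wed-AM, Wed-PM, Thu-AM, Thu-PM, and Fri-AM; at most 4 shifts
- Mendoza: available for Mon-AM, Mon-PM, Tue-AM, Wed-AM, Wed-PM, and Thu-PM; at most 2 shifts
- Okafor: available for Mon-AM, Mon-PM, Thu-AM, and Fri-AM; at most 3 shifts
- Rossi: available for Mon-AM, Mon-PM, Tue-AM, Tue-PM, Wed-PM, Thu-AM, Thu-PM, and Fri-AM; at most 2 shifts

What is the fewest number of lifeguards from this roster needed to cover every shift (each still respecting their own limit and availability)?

12 slots to fill and no one can take more than 4, so at least ⌈12/4⌉ = 3 lifeguards are needed.
Any 3 lifeguards together have capacity at most 4+3+3 = 10 < 12 slots, so 3 can never suffice.
Delgado, Watson, Kowalski, and Mendoza alone can cover everything: Mon-AM→Kowalski+Mendoza, Mon-PM→Kowalski+Mendoza, Tue-AM→Delgado, Tue-PM→Delgado, Wed-AM→Kowalski, Wed-PM→Watson, Thu-AM→Watson+Kowalski, Thu-PM→Watson, Fri-AM→Delgado.

4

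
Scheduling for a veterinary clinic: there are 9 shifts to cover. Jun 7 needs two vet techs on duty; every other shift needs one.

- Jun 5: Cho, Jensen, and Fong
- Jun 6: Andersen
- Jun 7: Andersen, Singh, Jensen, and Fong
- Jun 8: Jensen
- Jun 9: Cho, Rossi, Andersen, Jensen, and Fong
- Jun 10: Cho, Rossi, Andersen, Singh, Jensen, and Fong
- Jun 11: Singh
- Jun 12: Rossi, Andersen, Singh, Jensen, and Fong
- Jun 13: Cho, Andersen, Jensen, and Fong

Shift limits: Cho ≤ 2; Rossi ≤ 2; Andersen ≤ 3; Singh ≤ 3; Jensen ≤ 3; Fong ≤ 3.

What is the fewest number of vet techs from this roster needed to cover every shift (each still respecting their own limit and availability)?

10 slots to fill and no one can take more than 3, so at least ⌈10/3⌉ = 4 vet techs are needed.
Cho, Andersen, Singh, and Jensen alone can cover everything: Jun 5→Cho, Jun 6→Andersen, Jun 7→Andersen+Singh, Jun 8→Jensen, Jun 9→Cho, Jun 10→Singh, Jun 11→Singh, Jun 12→Andersen, Jun 13→Jensen.

4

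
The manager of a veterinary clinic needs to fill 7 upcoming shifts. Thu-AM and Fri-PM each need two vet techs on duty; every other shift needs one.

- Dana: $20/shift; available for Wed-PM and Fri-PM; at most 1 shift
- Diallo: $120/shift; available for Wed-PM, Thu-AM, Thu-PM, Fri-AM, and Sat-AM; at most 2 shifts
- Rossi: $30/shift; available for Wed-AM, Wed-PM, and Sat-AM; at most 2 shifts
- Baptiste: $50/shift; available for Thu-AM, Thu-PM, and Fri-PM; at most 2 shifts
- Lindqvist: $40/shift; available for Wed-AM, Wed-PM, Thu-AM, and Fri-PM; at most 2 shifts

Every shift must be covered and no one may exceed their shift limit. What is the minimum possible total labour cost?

Fri-AM can only be covered by Diallo, so that assignment is forced.
Picking the cheapest available vet tech for each shift independently would cost $400, but that ignores the shift limits.
An optimal schedule: Wed-AM→Rossi, Wed-PM→Lindqvist, Thu-AM→Baptiste+Lindqvist, Thu-PM→Diallo, Fri-AM→Diallo, Fri-PM→Dana+Baptiste, Sat-AM→Rossi.
Total: 30 + 40 + 50 + 40 + 120 + 120 + 20 + 50 + 30 = $500.

$500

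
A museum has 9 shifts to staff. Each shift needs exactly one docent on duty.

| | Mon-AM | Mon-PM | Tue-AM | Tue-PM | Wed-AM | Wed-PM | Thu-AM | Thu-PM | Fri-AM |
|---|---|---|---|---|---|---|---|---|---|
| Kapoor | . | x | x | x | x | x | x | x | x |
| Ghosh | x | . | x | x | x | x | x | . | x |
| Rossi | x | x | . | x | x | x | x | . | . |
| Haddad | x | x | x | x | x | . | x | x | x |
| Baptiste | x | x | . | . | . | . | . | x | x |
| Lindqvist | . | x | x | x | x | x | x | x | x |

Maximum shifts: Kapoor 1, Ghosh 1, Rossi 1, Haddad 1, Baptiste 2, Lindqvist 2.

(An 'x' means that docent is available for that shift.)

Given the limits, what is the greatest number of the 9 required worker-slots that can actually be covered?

Total capacity across all docents is 1+1+1+1+2+2 = 8, and 9 slots are needed, so at most 8 can be filled.
An assignment achieving 8: Mon-AM→Ghosh, Mon-PM→Baptiste, Tue-AM→Kapoor, Tue-PM→Lindqvist, Wed-AM→Lindqvist, Wed-PM→Rossi, Thu-PM→Haddad, Fri-AM→Baptiste.
Loads: Kapoor 1/1, Ghosh 1/1, Rossi 1/1, Haddad 1/1, Baptiste 2/2, Lindqvist 2/2.

8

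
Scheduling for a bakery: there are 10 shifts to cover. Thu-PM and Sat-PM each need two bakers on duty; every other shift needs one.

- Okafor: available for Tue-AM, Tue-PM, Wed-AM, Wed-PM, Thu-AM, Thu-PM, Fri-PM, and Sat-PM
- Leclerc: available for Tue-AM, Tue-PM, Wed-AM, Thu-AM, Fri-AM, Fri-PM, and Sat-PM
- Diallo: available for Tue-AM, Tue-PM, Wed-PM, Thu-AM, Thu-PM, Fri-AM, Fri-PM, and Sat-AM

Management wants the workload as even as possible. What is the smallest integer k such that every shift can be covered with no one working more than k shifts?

4

With 3 bakers and 12 worker-slots to fill, someone must work at least ⌈12/3⌉ = 4 shifts, so k ≥ 4.
k = 4 works: Tue-AM→Leclerc, Tue-PM→Leclerc, Wed-AM→Okafor, Wed-PM→Okafor, Thu-AM→Diallo, Thu-PM→Okafor+Diallo, Fri-AM→Leclerc, Fri-PM→Diallo, Sat-AM→Diallo, Sat-PM→Okafor+Leclerc.
Loads: Okafor 4, Leclerc 4, Diallo 4 — all ≤ 4.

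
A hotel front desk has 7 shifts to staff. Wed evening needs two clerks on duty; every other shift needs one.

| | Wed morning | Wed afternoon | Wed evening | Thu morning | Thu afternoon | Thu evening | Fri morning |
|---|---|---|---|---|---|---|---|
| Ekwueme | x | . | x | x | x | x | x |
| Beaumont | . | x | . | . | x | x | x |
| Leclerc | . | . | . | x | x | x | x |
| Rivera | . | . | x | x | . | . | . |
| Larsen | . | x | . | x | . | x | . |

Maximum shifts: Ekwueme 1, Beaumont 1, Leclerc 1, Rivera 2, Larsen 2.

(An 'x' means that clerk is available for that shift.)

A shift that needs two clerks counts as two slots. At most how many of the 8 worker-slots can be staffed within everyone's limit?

7

Total capacity across all clerks is 1+1+1+2+2 = 7, and 8 slots are needed, so at most 7 can be filled.
An assignment achieving 7: Wed morning→Ekwueme, Wed afternoon→Larsen, Wed evening→Rivera, Thu morning→Rivera, Thu afternoon→Beaumont, Thu evening→Larsen, Fri morning→Leclerc.
Loads: Ekwueme 1/1, Beaumont 1/1, Leclerc 1/1, Rivera 2/2, Larsen 2/2.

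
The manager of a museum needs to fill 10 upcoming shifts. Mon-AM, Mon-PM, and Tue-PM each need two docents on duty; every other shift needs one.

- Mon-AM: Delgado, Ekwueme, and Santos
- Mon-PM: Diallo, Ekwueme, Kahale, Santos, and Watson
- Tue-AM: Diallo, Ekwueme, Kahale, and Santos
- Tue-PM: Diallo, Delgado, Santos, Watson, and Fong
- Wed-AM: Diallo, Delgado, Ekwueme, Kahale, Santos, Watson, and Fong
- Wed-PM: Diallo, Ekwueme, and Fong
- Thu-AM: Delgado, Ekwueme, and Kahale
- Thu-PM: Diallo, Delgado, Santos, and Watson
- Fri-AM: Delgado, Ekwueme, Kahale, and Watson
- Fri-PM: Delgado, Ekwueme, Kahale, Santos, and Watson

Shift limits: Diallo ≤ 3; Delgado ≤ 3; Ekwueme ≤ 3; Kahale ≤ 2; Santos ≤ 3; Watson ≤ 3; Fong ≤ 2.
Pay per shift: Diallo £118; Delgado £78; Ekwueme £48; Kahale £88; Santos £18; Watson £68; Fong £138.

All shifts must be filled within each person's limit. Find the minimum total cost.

Picking the cheapest available docent for each shift independently would cost £434, but that ignores the shift limits.
An optimal schedule: Mon-AM→Santos+Ekwueme, Mon-PM→Watson+Kahale, Tue-AM→Santos, Tue-PM→Watson+Delgado, Wed-AM→Delgado, Wed-PM→Ekwueme, Thu-AM→Ekwueme, Thu-PM→Santos, Fri-AM→Watson, Fri-PM→Delgado.
Total: 18 + 48 + 68 + 88 + 18 + 68 + 78 + 78 + 48 + 48 + 18 + 68 + 78 = £724.

£724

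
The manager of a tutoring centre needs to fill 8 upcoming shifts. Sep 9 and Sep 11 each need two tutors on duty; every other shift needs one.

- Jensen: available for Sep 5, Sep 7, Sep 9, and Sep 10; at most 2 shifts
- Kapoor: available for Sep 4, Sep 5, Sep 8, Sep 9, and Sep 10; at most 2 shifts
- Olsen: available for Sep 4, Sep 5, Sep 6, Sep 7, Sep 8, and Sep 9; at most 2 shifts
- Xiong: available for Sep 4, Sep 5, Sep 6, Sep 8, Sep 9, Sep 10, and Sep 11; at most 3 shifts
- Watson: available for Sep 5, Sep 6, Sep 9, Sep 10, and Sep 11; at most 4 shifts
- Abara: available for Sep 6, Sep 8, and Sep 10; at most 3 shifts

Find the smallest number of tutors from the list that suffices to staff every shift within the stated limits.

4

10 slots to fill and no one can take more than 4, so at least ⌈10/4⌉ = 3 tutors are needed.
No set of 3 tutors can cover every shift (each such set leaves at least one shift with no one available or exceeds a cap).
Jensen, Kapoor, Xiong, and Watson alone can cover everything: Sep 4→Kapoor, Sep 5→Jensen, Sep 6→Xiong, Sep 7→Jensen, Sep 8→Kapoor, Sep 9→Xiong+Watson, Sep 10→Watson, Sep 11→Xiong+Watson.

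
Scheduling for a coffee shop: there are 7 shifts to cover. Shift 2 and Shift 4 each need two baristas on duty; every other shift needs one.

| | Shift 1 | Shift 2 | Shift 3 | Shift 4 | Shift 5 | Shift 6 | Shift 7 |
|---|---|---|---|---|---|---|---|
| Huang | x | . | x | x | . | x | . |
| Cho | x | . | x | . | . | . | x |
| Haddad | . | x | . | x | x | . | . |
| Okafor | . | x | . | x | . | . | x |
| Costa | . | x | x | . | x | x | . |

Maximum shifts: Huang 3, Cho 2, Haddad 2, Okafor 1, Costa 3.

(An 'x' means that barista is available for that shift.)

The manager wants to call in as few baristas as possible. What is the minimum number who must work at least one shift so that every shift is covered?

9 slots to fill and no one can take more than 3, so at least ⌈9/3⌉ = 3 baristas are needed.
Any 3 baristas together have capacity at most 3+3+2 = 8 < 9 slots, so 3 can never suffice.
Huang, Cho, Haddad, and Costa alone can cover everything: Shift 1→Huang, Shift 2→Haddad+Costa, Shift 3→Cho, Shift 4→Huang+Haddad, Shift 5→Costa, Shift 6→Huang, Shift 7→Cho.

4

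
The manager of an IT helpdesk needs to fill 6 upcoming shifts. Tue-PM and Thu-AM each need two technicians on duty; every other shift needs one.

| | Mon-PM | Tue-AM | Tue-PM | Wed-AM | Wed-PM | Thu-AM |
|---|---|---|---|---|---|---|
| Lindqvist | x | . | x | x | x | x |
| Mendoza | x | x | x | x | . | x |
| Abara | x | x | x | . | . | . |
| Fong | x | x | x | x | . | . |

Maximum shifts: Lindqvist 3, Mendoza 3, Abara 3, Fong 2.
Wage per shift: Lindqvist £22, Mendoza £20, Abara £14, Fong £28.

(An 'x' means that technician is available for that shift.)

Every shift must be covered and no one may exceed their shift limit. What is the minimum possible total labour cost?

Wed-PM can only be covered by Lindqvist, so that assignment is forced.
Thu-AM can only be covered by Lindqvist and Mendoza, so that assignment is forced.
Picking the cheapest available technician for each shift independently would cost £146, and that bound is achievable.
An optimal schedule: Mon-PM→Abara, Tue-AM→Abara, Tue-PM→Abara+Mendoza, Wed-AM→Mendoza, Wed-PM→Lindqvist, Thu-AM→Mendoza+Lindqvist.
Total: 14 + 14 + 14 + 20 + 20 + 22 + 20 + 22 = £146.

£146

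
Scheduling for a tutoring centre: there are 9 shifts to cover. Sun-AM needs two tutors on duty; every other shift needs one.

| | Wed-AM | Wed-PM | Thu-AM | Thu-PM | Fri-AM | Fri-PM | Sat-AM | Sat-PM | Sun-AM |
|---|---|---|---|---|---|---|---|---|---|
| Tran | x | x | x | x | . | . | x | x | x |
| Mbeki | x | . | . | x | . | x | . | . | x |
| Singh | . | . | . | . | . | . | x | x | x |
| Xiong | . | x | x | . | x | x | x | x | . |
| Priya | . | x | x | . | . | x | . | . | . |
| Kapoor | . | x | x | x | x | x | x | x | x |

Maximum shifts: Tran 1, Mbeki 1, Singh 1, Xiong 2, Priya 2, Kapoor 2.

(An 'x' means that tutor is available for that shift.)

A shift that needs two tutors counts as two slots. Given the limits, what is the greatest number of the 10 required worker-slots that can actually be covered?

Total capacity across all tutors is 1+1+1+2+2+2 = 9, and 10 slots are needed, so at most 9 can be filled.
An assignment achieving 9: Wed-AM→Tran, Wed-PM→Xiong, Thu-AM→Priya, Thu-PM→Mbeki, Fri-AM→Xiong, Fri-PM→Priya, Sat-AM→Singh, Sat-PM→Kapoor, Sun-AM→Kapoor.
Loads: Tran 1/1, Mbeki 1/1, Singh 1/1, Xiong 2/2, Priya 2/2, Kapoor 2/2.

9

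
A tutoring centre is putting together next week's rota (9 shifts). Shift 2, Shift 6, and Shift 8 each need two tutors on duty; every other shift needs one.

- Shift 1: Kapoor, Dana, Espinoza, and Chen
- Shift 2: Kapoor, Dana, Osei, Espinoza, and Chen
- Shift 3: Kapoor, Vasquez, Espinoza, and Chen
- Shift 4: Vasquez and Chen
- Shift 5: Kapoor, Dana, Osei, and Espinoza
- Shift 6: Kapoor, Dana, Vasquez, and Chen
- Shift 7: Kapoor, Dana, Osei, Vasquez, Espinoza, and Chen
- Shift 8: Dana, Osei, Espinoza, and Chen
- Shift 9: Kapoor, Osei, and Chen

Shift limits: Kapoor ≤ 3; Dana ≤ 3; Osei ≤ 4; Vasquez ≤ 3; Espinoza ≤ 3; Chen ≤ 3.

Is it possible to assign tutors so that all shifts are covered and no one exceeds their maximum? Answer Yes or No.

One valid schedule: Shift 1→Kapoor, Shift 2→Osei+Espinoza, Shift 3→Kapoor, Shift 4→Vasquez, Shift 5→Dana, Shift 6→Dana+Vasquez, Shift 7→Dana, Shift 8→Osei+Espinoza, Shift 9→Kapoor.
Loads: Kapoor 3/3, Dana 3/3, Osei 2/4, Vasquez 2/3, Espinoza 2/3, Chen 0/3 — all within limits.

Yes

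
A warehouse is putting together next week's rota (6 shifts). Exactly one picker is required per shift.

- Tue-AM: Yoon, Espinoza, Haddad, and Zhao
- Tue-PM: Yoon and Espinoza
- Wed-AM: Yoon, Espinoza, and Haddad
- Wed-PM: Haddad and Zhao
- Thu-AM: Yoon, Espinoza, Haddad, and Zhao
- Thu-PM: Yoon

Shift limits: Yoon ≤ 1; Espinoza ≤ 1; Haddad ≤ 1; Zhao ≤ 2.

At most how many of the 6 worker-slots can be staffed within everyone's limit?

5

Total capacity across all pickers is 1+1+1+2 = 5, and 6 slots are needed, so at most 5 can be filled.
An assignment achieving 5: Tue-AM→Zhao, Tue-PM→Espinoza, Wed-PM→Haddad, Thu-AM→Zhao, Thu-PM→Yoon.
Loads: Yoon 1/1, Espinoza 1/1, Haddad 1/1, Zhao 2/2.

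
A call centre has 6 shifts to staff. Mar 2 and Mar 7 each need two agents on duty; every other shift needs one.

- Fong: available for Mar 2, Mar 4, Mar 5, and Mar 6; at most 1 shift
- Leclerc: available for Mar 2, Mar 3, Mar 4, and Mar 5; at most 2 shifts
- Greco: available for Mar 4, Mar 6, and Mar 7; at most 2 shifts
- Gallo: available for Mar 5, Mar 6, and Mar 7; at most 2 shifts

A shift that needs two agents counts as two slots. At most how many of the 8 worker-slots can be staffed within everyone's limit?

Total capacity across all agents is 1+2+2+2 = 7, and 8 slots are needed, so at most 7 can be filled.
An assignment achieving 7: Mar 2→Fong+Leclerc, Mar 3→Leclerc, Mar 4→Greco, Mar 5→Gallo, Mar 7→Greco+Gallo.
Loads: Fong 1/1, Leclerc 2/2, Greco 2/2, Gallo 2/2.

7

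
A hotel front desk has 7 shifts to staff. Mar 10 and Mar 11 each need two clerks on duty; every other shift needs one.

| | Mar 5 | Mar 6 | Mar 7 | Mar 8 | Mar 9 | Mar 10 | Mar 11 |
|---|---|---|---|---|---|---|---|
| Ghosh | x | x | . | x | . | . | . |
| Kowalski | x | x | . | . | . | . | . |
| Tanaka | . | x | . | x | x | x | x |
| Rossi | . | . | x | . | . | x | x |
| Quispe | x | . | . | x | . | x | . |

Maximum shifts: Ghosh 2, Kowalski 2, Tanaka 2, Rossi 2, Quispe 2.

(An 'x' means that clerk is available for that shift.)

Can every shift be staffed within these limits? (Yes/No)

No

Total capacity is 10 and 9 slots are needed, so capacity alone doesn't rule it out.
Shifts {Mar 7, Mar 9, Mar 10, Mar 11} need 6 worker-slots in total, but the clerks available for any of those shifts (Tanaka, Rossi, and Quispe) can supply at most 5 among them. So no valid schedule exists.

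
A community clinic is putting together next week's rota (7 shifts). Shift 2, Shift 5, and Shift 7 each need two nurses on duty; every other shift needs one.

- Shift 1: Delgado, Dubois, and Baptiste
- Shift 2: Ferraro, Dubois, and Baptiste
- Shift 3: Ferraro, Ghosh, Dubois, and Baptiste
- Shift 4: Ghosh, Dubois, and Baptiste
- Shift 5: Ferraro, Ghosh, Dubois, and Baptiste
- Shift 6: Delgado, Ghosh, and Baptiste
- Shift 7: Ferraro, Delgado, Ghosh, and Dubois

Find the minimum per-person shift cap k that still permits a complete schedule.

With 5 nurses and 10 worker-slots to fill, someone must work at least ⌈10/5⌉ = 2 shifts, so k ≥ 2.
k = 2 works: Shift 1→Delgado, Shift 2→Ferraro+Dubois, Shift 3→Baptiste, Shift 4→Ghosh, Shift 5→Ferraro+Baptiste, Shift 6→Delgado, Shift 7→Ghosh+Dubois.
Loads: Ferraro 2, Delgado 2, Ghosh 2, Dubois 2, Baptiste 2 — all ≤ 2.

2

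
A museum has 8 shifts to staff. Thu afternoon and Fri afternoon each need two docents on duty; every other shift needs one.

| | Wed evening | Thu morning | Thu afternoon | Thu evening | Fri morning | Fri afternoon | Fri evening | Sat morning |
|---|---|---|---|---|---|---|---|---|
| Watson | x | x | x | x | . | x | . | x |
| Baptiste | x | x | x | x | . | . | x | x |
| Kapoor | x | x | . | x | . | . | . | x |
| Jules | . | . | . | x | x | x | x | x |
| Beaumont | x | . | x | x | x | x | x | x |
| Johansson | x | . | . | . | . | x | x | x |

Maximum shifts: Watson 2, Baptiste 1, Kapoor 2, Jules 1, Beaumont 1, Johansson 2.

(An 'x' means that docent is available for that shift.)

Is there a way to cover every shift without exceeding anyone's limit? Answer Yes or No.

No

Total capacity is 2+1+2+1+1+2 = 9 but 10 worker-slots are needed — infeasible.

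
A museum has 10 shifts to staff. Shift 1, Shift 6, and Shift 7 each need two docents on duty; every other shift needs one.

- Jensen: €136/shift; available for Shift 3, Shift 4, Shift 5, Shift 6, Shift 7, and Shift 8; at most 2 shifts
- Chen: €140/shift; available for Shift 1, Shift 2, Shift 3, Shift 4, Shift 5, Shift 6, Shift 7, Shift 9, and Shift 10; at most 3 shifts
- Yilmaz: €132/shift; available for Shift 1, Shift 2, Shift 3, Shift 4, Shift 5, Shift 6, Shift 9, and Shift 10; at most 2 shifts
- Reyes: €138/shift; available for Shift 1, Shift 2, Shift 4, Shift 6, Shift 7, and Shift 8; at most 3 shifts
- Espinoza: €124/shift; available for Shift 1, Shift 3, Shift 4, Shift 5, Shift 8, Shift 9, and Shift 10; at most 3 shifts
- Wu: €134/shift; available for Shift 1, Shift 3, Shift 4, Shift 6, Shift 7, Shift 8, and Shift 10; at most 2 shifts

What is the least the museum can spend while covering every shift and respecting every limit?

Picking the cheapest available docent for each shift independently would cost €1668, but that ignores the shift limits.
An optimal schedule: Shift 1→Reyes+Chen, Shift 2→Yilmaz, Shift 3→Wu, Shift 4→Wu, Shift 5→Espinoza, Shift 6→Jensen+Reyes, Shift 7→Jensen+Reyes, Shift 8→Espinoza, Shift 9→Espinoza, Shift 10→Yilmaz.
Total: 138 + 140 + 132 + 134 + 134 + 124 + 136 + 138 + 136 + 138 + 124 + 124 + 132 = €1730.

€1730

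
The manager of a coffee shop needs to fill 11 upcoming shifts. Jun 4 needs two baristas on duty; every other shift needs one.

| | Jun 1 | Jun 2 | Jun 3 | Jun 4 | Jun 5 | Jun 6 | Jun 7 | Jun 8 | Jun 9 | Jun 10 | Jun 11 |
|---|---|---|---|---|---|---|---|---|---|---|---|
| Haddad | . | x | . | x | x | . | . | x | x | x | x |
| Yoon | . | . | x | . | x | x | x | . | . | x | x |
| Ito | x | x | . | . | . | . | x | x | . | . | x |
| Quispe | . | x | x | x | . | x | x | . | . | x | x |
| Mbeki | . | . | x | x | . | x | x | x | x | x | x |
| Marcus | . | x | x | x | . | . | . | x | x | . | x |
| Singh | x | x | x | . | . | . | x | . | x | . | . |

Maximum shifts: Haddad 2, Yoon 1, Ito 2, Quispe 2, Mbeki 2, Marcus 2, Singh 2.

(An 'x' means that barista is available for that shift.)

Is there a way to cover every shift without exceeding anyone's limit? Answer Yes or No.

One valid schedule: Jun 1→Ito, Jun 2→Ito, Jun 3→Quispe, Jun 4→Mbeki+Marcus, Jun 5→Haddad, Jun 6→Yoon, Jun 7→Singh, Jun 8→Haddad, Jun 9→Mbeki, Jun 10→Quispe, Jun 11→Marcus.
Loads: Haddad 2/2, Yoon 1/1, Ito 2/2, Quispe 2/2, Mbeki 2/2, Marcus 2/2, Singh 1/2 — all within limits.

Yes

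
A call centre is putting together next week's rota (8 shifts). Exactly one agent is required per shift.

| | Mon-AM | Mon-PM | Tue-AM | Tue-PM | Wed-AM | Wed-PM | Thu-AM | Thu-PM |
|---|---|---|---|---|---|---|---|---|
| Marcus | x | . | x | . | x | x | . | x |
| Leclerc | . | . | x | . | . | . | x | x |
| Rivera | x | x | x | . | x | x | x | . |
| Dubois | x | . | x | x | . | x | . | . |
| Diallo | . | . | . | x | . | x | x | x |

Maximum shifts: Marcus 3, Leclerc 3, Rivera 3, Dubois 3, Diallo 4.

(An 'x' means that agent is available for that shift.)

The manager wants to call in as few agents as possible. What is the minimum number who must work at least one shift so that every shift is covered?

8 slots to fill and no one can take more than 4, so at least ⌈8/4⌉ = 2 agents are needed.
Any 2 agents together have capacity at most 4+3 = 7 < 8 slots, so 2 can never suffice.
Marcus, Rivera, and Dubois alone can cover everything: Mon-AM→Marcus, Mon-PM→Rivera, Tue-AM→Rivera, Tue-PM→Dubois, Wed-AM→Marcus, Wed-PM→Dubois, Thu-AM→Rivera, Thu-PM→Marcus.

3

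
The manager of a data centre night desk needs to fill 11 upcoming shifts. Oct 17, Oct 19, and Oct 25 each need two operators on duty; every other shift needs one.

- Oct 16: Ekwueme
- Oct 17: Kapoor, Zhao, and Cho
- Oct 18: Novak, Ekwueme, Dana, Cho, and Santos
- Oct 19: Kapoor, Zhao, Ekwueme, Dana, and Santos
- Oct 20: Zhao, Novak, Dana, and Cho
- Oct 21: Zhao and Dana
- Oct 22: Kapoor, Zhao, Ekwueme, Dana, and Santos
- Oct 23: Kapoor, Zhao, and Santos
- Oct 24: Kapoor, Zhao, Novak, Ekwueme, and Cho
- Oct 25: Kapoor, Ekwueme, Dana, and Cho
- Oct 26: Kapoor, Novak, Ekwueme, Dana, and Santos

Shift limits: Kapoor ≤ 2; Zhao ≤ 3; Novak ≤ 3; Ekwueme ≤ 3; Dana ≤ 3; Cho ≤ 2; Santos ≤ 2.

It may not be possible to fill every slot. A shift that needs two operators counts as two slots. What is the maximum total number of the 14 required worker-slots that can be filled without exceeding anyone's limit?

Total capacity across all operators is 2+3+3+3+3+2+2 = 18, and 14 slots are needed, so at most 14 can be filled.
An assignment achieving 14: Oct 16→Ekwueme, Oct 17→Kapoor+Zhao, Oct 18→Novak, Oct 19→Ekwueme+Dana, Oct 20→Zhao, Oct 21→Zhao, Oct 22→Dana, Oct 23→Kapoor, Oct 24→Novak, Oct 25→Ekwueme+Dana, Oct 26→Novak.
Loads: Kapoor 2/2, Zhao 3/3, Novak 3/3, Ekwueme 3/3, Dana 3/3, Cho 0/2, Santos 0/2.

14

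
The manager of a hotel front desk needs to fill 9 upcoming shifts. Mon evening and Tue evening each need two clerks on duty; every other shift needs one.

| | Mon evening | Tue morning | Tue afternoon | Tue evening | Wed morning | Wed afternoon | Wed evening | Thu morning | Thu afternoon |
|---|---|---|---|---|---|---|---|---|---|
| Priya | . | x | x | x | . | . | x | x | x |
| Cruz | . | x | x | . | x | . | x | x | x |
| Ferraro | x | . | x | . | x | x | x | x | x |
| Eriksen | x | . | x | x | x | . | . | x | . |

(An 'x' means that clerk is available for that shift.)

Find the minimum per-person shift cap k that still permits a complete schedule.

3

With 4 clerks and 11 worker-slots to fill, someone must work at least ⌈11/4⌉ = 3 shifts, so k ≥ 3.
k = 3 works: Mon evening→Ferraro+Eriksen, Tue morning→Priya, Tue afternoon→Cruz, Tue evening→Priya+Eriksen, Wed morning→Cruz, Wed afternoon→Ferraro, Wed evening→Priya, Thu morning→Ferraro, Thu afternoon→Cruz.
Loads: Priya 3, Cruz 3, Ferraro 3, Eriksen 2 — all ≤ 3.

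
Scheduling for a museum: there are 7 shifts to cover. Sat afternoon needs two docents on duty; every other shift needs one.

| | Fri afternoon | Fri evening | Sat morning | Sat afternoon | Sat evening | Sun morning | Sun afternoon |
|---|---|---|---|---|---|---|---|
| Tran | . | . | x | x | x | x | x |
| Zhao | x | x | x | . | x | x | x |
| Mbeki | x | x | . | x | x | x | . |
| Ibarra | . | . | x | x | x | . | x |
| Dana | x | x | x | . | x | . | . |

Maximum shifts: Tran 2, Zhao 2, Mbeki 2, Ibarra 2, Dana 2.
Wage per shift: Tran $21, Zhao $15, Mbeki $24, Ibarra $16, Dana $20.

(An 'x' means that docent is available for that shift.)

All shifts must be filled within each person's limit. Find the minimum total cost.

Picking the cheapest available docent for each shift independently would cost $127, but that ignores the shift limits.
An optimal schedule: Fri afternoon→Zhao, Fri evening→Zhao, Sat morning→Dana, Sat afternoon→Ibarra+Tran, Sat evening→Dana, Sun morning→Tran, Sun afternoon→Ibarra.
Total: 15 + 15 + 20 + 16 + 21 + 20 + 21 + 16 = $144.

$144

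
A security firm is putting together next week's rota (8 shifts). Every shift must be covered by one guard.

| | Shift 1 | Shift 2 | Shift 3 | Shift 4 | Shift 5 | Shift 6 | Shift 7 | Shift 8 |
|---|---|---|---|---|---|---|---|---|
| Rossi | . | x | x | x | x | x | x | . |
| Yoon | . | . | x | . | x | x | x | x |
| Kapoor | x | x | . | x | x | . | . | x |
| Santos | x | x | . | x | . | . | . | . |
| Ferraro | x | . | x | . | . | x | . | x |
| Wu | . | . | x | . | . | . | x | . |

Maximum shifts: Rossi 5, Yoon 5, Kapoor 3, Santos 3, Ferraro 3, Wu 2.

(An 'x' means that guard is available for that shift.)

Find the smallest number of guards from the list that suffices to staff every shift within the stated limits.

8 slots to fill and no one can take more than 5, so at least ⌈8/5⌉ = 2 guards are needed.
Rossi and Kapoor alone can cover everything: Shift 1→Kapoor, Shift 2→Rossi, Shift 3→Rossi, Shift 4→Rossi, Shift 5→Kapoor, Shift 6→Rossi, Shift 7→Rossi, Shift 8→Kapoor.

2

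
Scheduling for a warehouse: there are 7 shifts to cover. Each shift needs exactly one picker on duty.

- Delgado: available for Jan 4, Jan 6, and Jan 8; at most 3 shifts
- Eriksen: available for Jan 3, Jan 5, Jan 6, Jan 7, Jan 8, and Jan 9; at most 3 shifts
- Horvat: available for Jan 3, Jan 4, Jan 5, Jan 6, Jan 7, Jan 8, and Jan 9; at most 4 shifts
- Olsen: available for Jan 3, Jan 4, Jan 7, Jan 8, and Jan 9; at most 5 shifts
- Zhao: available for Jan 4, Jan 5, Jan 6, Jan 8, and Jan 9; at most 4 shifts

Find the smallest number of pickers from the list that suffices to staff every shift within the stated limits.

7 slots to fill and no one can take more than 5, so at least ⌈7/5⌉ = 2 pickers are needed.
Delgado and Horvat alone can cover everything: Jan 3→Horvat, Jan 4→Delgado, Jan 5→Horvat, Jan 6→Delgado, Jan 7→Horvat, Jan 8→Delgado, Jan 9→Horvat.

2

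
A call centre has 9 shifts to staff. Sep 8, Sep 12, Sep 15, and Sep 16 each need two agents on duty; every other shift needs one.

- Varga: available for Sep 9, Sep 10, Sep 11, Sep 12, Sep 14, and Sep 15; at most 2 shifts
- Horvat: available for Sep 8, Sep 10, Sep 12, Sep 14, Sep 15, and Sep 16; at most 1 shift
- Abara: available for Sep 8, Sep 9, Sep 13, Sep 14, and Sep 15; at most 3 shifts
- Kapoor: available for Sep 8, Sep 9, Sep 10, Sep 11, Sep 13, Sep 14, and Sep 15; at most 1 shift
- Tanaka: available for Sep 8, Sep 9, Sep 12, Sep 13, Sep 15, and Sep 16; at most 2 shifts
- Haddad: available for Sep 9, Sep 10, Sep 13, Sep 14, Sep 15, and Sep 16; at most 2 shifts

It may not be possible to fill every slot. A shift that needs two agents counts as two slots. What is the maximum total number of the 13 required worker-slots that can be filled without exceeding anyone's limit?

Total capacity across all agents is 2+1+3+1+2+2 = 11, and 13 slots are needed, so at most 11 can be filled.
An assignment achieving 11: Sep 8→Abara+Kapoor, Sep 9→Abara, Sep 10→Haddad, Sep 11→Varga, Sep 12→Varga+Horvat, Sep 13→Abara, Sep 15→Tanaka, Sep 16→Tanaka+Haddad.
Loads: Varga 2/2, Horvat 1/1, Abara 3/3, Kapoor 1/1, Tanaka 2/2, Haddad 2/2.

11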